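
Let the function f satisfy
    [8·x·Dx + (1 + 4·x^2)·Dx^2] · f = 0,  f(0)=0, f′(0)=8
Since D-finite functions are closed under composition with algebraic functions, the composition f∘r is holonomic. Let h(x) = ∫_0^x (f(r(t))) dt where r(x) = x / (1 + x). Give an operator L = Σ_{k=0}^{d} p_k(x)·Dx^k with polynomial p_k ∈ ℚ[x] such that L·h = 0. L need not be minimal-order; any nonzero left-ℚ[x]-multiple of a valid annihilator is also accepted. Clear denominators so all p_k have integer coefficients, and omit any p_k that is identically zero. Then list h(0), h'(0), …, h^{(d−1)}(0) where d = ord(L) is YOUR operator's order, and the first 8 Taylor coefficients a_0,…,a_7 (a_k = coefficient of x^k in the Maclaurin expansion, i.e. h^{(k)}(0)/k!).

f: a_k = 0, 8, 0, -32/3, 0, 128/5, 0, -512/7, …
L₀ from L_f via x↦r, Dx↦r'^{-1}Dx.
Integrate: L := L₀·Dx.
L = (2 + 10·x)·Dx^2 + (1 + 2·x + 5·x^2)·Dx^3  (order 3).
h: a_k = 0, 0, 4, -8/3, -2/3, 24/5, -76/15, -88/21, …
ICs: h(0) = 0, h′(0) = 0, h′′(0) = 8.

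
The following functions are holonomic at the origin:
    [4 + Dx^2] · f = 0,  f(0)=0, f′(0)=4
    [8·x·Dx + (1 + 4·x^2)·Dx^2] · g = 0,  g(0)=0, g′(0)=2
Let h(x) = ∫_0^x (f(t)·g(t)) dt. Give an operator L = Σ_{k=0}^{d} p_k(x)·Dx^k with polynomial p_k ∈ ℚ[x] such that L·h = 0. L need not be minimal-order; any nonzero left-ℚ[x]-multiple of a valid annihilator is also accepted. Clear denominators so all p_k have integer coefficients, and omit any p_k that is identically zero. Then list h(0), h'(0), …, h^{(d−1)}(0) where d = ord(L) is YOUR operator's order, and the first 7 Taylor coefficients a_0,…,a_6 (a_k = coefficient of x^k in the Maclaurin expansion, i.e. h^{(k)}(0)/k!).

L = (80 + 832·x^2 + 1408·x^4 + 2048·x^6 + 2048·x^8)·Dx + (96·x + 640·x^3 + 1536·x^5 + 2048·x^7)·Dx^2 + (24 + 256·x^2 + 576·x^4 + 1024·x^6 + 1024·x^8)·Dx^3 + (24·x + 160·x^3 + 384·x^5 + 512·x^7)·Dx^4 + (1 + 12·x^2 + 56·x^4 + 128·x^6 + 128·x^8)·Dx^5  (order 5).
h: a_k = 0, 0, 0, 8/3, 0, -16/5, 0, …
ICs: h(0) = 0, h′(0) = 0, h′′(0) = 0, h′′′(0) = 16, h′′′′(0) = 0.

f: a_k = 0, 4, 0, -8/3, 0, 8/15, 0, …
g: a_k = 0, 2, 0, -8/3, 0, 32/5, 0, …
f·g: L₀ = L_f ⊗_s L_g, ord ≤ 2·2.
h=∫h₀ ⇒ L = L₀·Dx.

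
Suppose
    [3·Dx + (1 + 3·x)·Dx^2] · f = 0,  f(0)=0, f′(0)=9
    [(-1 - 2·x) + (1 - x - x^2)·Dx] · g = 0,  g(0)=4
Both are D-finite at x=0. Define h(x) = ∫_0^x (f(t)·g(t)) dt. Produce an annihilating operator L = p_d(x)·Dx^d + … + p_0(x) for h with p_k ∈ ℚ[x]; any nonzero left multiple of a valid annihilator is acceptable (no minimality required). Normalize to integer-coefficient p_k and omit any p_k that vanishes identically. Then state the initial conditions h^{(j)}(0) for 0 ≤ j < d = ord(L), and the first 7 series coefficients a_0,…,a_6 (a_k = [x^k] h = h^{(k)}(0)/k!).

f: a_k = 0, 9, -27/2, 27, -243/4, 729/5, -729/2, …
g: a_k = 4, 4, 8, 12, 20, 32, 52, …
L₀ := L_f ⊗_s L_g (sym. prod.), ord ≤ 2.
h=∫₀ˣh₀: take L = L₀·Dx.
L = (5 + 12·x)·Dx + (-1 + 13·x + 15·x^2)·Dx^2 + (-1 - 2·x + 4·x^2 + 3·x^3)·Dx^3  (order 3).
h: a_k = 0, 0, 18, -6, 63/2, -27, 957/10, …
ICs: h(0) = 0, h′(0) = 0, h′′(0) = 36.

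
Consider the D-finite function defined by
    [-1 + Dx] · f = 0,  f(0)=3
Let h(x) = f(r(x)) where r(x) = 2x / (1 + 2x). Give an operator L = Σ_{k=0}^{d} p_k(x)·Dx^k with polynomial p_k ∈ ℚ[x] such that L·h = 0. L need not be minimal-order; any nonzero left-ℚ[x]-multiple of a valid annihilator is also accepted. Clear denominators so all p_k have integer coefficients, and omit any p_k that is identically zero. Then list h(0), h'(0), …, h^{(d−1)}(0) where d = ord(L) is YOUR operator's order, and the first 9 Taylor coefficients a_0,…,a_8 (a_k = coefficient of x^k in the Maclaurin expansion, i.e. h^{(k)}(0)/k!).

L = -2 + (1 + 4·x + 4·x^2)·Dx  (order 1).
h: a_k = 3, 6, -6, 4, 2, -76/5, 604/15, -8728/105, 15682/105, …
ICs: h(0) = 3.

f: a_k = 3, 3, 3/2, 1/2, 1/8, 1/40, 1/240, 1/1680, 1/13440, …
Substitute x→r, Dx→(1/r')Dx; clear ⇒ L₀.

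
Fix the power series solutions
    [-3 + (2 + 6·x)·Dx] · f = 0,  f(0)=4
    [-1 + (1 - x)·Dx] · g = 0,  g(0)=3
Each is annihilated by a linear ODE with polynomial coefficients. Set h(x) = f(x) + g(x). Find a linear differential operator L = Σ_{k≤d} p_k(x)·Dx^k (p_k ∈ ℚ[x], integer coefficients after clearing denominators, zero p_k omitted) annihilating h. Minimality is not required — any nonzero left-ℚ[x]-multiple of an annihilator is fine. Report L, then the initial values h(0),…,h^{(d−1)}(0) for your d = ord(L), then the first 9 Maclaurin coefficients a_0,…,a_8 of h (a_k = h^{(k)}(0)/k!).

L = (21 + 27·x) + (-17 - 30·x - 81·x^2)·Dx + (-2 + 14·x + 42·x^2 - 54·x^3)·Dx^2  (order 2).
h: a_k = 7, 9, -3/2, 39/4, -309/32, 1893/64, -14541/256, 73707/512, -2790093/8192, …
ICs: h(0) = 7, h′(0) = 9.

f: a_k = 4, 6, -9/2, 27/4, -405/32, 1701/64, -15309/256, 72171/512, -2814669/8192, …
g: a_k = 3, 3, 3, 3, 3, 3, 3, 3, 3, …
Weyl lclm of L_f,L_g ⇒ L₀ (ord ≤ 2).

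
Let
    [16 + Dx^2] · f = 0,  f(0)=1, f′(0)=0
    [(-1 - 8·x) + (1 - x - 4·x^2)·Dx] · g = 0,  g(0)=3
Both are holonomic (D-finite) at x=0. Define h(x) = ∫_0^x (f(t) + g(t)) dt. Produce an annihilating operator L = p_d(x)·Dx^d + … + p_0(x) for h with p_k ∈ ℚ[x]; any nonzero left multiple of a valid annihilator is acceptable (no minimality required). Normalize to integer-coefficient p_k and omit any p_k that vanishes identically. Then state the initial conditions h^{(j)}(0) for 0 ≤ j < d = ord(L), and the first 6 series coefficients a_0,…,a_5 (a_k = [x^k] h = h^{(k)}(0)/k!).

L = (-560 - 4608·x - 1664·x^2 - 6144·x^3 - 10240·x^4 - 16384·x^5)·Dx + (208 - 272·x - 896·x^2 + 1408·x^3 + 1536·x^4 - 6144·x^5 - 8192·x^6)·Dx^2 + (-35 - 288·x - 104·x^2 - 384·x^3 - 640·x^4 - 1024·x^5)·Dx^3 + (13 - 17·x - 56·x^2 + 88·x^3 + 96·x^4 - 384·x^5 - 512·x^6)·Dx^4  (order 4).
h: a_k = 0, 4, 3/2, 7/3, 27/4, 293/15, …
ICs: h(0) = 0, h′(0) = 4, h′′(0) = 3, h′′′(0) = 14.

f: a_k = 1, 0, -8, 0, 32/3, 0, …
g: a_k = 3, 3, 15, 27, 87, 195, …
Weyl lclm of L_f,L_g ⇒ L₀ (ord ≤ 3).
h=∫h₀ ⇒ L = L₀·Dx.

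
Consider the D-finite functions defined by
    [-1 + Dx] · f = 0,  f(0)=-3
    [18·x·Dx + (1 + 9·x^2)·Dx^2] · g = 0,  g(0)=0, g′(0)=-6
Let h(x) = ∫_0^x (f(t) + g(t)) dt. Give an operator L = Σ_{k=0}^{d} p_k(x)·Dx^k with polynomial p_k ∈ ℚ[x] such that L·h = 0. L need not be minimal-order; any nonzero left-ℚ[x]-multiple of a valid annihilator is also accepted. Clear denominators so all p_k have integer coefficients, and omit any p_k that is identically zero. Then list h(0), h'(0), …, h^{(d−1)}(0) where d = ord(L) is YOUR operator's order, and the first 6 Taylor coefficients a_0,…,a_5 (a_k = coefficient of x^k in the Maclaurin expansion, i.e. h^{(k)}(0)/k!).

f: a_k = -3, -3, -3/2, -1/2, -1/8, -1/40, …
g: a_k = 0, -6, 0, 18, 0, -486/5, …
Sum ⇒ L₀ = lclm(L_f,L_g) in ℚ(x)⟨Dx⟩.
h=∫h₀ ⇒ L = L₀·Dx.
L = (18 - 18·x - 486·x^2 - 162·x^3)·Dx^2 + (-19 + 468·x^2 - 81·x^4)·Dx^3 + (1 + 18·x + 18·x^2 + 162·x^3 + 81·x^4)·Dx^4  (order 4).
h: a_k = 0, -3, -9/2, -1/2, 35/8, -1/40, …
ICs: h(0) = 0, h′(0) = -3, h′′(0) = -9, h′′′(0) = -3.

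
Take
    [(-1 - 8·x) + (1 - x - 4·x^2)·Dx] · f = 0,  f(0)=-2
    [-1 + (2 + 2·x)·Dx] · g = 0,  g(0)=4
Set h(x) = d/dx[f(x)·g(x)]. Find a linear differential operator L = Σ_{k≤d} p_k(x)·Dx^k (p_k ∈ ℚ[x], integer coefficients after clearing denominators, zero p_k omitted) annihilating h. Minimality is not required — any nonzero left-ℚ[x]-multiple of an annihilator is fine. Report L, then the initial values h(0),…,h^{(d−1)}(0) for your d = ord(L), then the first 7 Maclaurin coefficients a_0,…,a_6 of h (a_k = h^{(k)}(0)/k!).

f: a_k = -2, -2, -10, -18, -58, -130, -362, …
g: a_k = 4, 2, -1/2, 1/4, -5/32, 7/64, -21/256, …
Sym-product of L_f,L_g gives L₀ (≤ ord 1).
Derive L from L₀ (diff closure).
L = (43 + 210·x + 603·x^2 + 680·x^3 + 240·x^4) + (-6 - 34·x + 6·x^2 + 194·x^3 + 256·x^4 + 96·x^5)·Dx  (order 1).
h: a_k = -12, -86, -549/2, -4211/4, -100705/32, -645885/64, -7525945/256, …
ICs: h(0) = -12.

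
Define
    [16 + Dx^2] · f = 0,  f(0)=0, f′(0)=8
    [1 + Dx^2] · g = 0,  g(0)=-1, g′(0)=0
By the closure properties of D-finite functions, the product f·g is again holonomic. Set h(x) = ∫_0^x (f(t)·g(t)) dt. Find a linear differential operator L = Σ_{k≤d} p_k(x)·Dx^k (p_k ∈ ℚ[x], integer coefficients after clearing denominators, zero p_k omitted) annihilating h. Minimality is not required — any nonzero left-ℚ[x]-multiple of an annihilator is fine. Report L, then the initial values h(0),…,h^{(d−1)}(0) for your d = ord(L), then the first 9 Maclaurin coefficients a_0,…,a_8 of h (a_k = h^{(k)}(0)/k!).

f: a_k = 0, 8, 0, -64/3, 0, 256/15, 0, -2048/315, 0, …
g: a_k = -1, 0, 1/2, 0, -1/24, 0, 1/720, 0, -1/40320, …
Product ⇒ symmetric product L₀, ord ≤ 4.
h=∫h₀ ⇒ L = L₀·Dx.
L = 225·Dx + 34·Dx^3 + Dx^5  (order 5).
h: a_k = 0, 0, -4, 0, 19/3, 0, -421/90, 0, 10039/5040, …
ICs: h(0) = 0, h′(0) = 0, h′′(0) = -8, h′′′(0) = 0, h′′′′(0) = 152.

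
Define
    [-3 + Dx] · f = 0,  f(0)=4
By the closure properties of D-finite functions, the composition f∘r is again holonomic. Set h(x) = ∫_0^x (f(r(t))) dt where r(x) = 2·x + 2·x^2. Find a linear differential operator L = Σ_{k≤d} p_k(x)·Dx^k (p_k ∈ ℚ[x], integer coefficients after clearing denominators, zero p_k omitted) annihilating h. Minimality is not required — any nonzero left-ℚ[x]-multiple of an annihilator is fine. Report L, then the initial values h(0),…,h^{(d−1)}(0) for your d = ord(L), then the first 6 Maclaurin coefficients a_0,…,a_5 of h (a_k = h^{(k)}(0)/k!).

f: a_k = 4, 12, 18, 18, 27/2, 81/10, …
L₀ from L_f via x↦r, Dx↦r'^{-1}Dx.
Integrate: L := L₀·Dx.
L = (-6 - 12·x)·Dx + Dx^2  (order 2).
h: a_k = 0, 4, 12, 32, 72, 144, …
ICs: h(0) = 0, h′(0) = 4.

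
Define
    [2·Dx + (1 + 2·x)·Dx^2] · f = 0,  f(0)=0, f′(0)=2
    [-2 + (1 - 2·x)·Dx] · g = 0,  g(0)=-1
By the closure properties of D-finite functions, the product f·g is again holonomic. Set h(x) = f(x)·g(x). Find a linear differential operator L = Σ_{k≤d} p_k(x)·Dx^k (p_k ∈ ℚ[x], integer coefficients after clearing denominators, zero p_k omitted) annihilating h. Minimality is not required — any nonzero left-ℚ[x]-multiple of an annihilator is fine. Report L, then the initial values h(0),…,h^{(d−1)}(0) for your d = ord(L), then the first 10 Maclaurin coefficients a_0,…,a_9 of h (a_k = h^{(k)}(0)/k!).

f: a_k = 0, 2, -2, 8/3, -4, 32/5, -32/3, 128/7, -32, 512/9, …
g: a_k = -1, -2, -4, -8, -16, -32, -64, -128, -256, -512, …
Sym-product of L_f,L_g gives L₀ (≤ ord 2).
L = 4 + (2 + 12·x)·Dx + (-1 + 4·x^2)·Dx^2  (order 2).
h: a_k = 0, -2, -2, -20/3, -28/3, -376/15, -592/15, -10208/105, -17056/105, -120256/315, …
ICs: h(0) = 0, h′(0) = -2.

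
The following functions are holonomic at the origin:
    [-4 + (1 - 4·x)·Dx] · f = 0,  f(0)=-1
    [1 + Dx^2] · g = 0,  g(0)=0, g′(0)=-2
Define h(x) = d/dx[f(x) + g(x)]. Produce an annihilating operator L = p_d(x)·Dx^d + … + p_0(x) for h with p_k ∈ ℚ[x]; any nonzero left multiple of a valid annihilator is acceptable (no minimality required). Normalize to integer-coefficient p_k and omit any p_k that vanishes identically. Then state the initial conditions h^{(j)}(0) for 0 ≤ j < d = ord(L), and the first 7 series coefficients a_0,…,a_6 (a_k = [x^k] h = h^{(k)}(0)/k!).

f: a_k = -1, -4, -16, -64, -256, -1024, -4096, …
g: a_k = 0, -2, 0, 1/3, 0, -1/60, 0, …
f+g: L₀ = lclm(L_f,L_g), ord ≤ 1+2.
h=h₀': d/dx-closure on L₀ ⇒ L.
L = (1544 - 64·x + 128·x^2) + (-97 + 396·x - 48·x^2 + 64·x^3)·Dx + (1544 - 64·x + 128·x^2)·Dx^2 + (-97 + 396·x - 48·x^2 + 64·x^3)·Dx^3  (order 3).
h: a_k = -6, -32, -191, -1024, -61441/12, -24576, -41287679/360, …
ICs: h(0) = -6, h′(0) = -32, h′′(0) = -382.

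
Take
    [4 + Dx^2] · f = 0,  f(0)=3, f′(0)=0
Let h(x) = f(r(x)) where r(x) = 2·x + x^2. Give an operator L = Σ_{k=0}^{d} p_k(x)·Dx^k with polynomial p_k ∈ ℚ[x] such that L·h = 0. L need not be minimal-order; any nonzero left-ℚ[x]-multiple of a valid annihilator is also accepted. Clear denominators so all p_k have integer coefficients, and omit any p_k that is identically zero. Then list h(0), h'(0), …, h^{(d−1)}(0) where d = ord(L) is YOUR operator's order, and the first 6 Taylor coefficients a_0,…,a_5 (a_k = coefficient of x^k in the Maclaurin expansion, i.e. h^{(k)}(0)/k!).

L = (16 + 48·x + 48·x^2 + 16·x^3) - Dx + (1 + x)·Dx^2  (order 2).
h: a_k = 3, 0, -24, -24, 26, 64, …
ICs: h(0) = 3, h′(0) = 0.

f: a_k = 3, 0, -6, 0, 2, 0, …
f∘r: x↦r, Dx↦Dx/r' in L_f ⇒ L₀.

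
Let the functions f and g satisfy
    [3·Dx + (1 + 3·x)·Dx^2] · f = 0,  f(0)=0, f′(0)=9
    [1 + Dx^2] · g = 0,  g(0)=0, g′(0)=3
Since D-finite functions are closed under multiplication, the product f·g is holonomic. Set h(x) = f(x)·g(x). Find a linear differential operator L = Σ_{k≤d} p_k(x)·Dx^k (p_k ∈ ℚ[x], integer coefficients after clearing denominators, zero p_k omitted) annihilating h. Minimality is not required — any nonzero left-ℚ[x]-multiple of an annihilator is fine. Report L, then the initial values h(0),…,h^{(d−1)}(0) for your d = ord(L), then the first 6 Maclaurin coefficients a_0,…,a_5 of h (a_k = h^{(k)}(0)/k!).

L = (-203 - 222·x - 189·x^2 + 432·x^3 + 324·x^4) + (-84 - 108·x + 648·x^2 + 648·x^3)·Dx + (-208 - 228·x - 54·x^2 + 864·x^3 + 648·x^4)·Dx^2 + (-84 - 108·x + 648·x^2 + 648·x^3)·Dx^3 + (-5 - 6·x + 135·x^2 + 432·x^3 + 324·x^4)·Dx^4  (order 4).
h: a_k = 0, 0, 27, -81/2, 153/2, -351/2, …
ICs: h(0) = 0, h′(0) = 0, h′′(0) = 54, h′′′(0) = -243.

f: a_k = 0, 9, -27/2, 27, -243/4, 729/5, …
g: a_k = 0, 3, 0, -1/2, 0, 1/40, …
L₀ := L_f ⊗_s L_g (sym. prod.), ord ≤ 4.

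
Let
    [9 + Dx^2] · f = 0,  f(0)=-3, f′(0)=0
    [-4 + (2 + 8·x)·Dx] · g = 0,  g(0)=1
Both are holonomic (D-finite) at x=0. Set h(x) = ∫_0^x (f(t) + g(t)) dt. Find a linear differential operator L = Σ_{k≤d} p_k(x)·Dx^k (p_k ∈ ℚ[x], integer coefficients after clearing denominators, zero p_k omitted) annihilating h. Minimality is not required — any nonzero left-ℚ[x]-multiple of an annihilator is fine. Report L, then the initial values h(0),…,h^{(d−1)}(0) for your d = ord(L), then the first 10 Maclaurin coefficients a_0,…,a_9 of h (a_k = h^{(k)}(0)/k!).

L = (-378 - 1296·x - 2592·x^2)·Dx + (45 + 828·x + 3888·x^2 + 5184·x^3)·Dx^2 + (-42 - 144·x - 288·x^2)·Dx^3 + (5 + 92·x + 432·x^2 + 576·x^3)·Dx^4  (order 4).
h: a_k = 0, -2, 1, 23/6, 1, -161/40, 14/3, -6477/560, 33, -1282009/13440, …
ICs: h(0) = 0, h′(0) = -2, h′′(0) = 2, h′′′(0) = 23.

f: a_k = -3, 0, 27/2, 0, -81/8, 0, 243/80, 0, -2187/4480, 0, …
g: a_k = 1, 2, -2, 4, -10, 28, -84, 264, -858, 2860, …
f+g: L₀ = lclm(L_f,L_g), ord ≤ 2+1.
Integrate: L := L₀·Dx.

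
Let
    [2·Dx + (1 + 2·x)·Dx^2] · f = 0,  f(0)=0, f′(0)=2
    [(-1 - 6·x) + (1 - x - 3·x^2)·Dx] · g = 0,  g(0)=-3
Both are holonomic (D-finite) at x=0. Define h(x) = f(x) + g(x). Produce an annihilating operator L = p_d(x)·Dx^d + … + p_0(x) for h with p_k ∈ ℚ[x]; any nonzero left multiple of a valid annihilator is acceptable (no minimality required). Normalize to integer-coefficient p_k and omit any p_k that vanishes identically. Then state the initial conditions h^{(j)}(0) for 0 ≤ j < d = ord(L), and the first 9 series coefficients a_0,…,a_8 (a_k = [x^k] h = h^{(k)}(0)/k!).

f: a_k = 0, 2, -2, 8/3, -4, 32/5, -32/3, 128/7, -32, …
g: a_k = -3, -3, -12, -21, -57, -120, -291, -651, -1524, …
Sum ⇒ L₀ = lclm(L_f,L_g) in ℚ(x)⟨Dx⟩.
L = (-74 - 412·x - 948·x^2 - 864·x^3 - 648·x^4)·Dx + (-17 - 212·x - 890·x^2 - 1644·x^3 - 1764·x^4 - 1080·x^5)·Dx^2 + (5 + 27·x + 33·x^2 - 68·x^3 - 276·x^4 - 396·x^5 - 216·x^6)·Dx^3  (order 3).
h: a_k = -3, -1, -14, -55/3, -61, -568/5, -905/3, -4429/7, -1556, …
ICs: h(0) = -3, h′(0) = -1, h′′(0) = -28.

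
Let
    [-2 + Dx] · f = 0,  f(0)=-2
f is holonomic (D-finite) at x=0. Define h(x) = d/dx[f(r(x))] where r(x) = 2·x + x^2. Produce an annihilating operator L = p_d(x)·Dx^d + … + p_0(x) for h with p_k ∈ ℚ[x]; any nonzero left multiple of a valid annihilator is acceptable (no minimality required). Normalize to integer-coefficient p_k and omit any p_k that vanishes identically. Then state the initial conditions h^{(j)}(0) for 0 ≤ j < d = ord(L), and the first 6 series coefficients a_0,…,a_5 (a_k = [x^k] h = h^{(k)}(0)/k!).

f: a_k = -2, -4, -4, -8/3, -4/3, -8/15, …
h₀=f(r): pull back L_f along r ⇒ L₀.
h=h₀': d/dx-closure on L₀ ⇒ L.
L = (5 + 8·x + 4·x^2) + (-1 - x)·Dx  (order 1).
h: a_k = -8, -40, -112, -688/3, -1136/3, -7984/15, …
ICs: h(0) = -8.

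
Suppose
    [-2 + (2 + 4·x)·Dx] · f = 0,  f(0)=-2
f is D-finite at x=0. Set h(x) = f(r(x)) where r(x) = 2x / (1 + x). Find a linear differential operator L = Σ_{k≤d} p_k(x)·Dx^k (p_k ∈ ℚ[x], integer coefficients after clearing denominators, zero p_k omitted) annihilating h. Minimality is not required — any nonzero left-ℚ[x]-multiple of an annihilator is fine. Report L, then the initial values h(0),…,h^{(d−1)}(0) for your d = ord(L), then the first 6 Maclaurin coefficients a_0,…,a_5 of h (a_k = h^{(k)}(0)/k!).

f: a_k = -2, -2, 1, -1, 5/4, -7/4, …
h₀=f(r): pull back L_f along r ⇒ L₀.
L = -2 + (1 + 6·x + 5·x^2)·Dx  (order 1).
h: a_k = -2, -4, 8, -20, 60, -204, …
ICs: h(0) = -2.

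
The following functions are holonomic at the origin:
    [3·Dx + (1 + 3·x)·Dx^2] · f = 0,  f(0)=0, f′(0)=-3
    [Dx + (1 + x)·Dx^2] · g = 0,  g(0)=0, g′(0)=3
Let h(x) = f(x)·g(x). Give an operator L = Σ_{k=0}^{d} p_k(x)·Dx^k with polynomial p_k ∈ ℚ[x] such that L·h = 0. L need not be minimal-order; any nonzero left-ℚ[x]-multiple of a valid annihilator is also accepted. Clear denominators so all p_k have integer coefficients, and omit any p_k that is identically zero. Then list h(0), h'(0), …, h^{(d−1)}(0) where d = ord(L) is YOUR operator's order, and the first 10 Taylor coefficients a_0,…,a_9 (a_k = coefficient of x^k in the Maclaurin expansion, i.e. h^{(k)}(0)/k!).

L = (30 + 72·x + 54·x^2)·Dx + (76 + 354·x + 540·x^2 + 270·x^3)·Dx^2 + (29 + 200·x + 486·x^2 + 504·x^3 + 189·x^4)·Dx^3 + (2 + 19·x + 68·x^2 + 114·x^3 + 90·x^4 + 27·x^5)·Dx^4  (order 4).
h: a_k = 0, 0, -9, 18, -147/4, 81, -3807/20, 2343/5, -133533/112, 217467/70, …
ICs: h(0) = 0, h′(0) = 0, h′′(0) = -18, h′′′(0) = 108.

f: a_k = 0, -3, 9/2, -9, 81/4, -243/5, 243/2, -2187/7, 6561/8, -2187, …
g: a_k = 0, 3, -3/2, 1, -3/4, 3/5, -1/2, 3/7, -3/8, 1/3, …
Sym-product of L_f,L_g gives L₀ (≤ ord 4).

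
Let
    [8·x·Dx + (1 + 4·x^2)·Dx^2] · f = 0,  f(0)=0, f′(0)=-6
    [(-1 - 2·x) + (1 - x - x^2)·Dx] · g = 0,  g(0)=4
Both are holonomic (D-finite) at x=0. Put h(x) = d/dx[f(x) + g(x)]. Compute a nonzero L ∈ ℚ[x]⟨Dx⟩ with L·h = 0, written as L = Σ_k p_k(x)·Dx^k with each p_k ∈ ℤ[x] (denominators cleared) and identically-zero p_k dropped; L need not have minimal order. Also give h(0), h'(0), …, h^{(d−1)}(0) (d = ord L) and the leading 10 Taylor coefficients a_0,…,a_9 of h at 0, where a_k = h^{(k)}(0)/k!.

f: a_k = 0, -6, 0, 8, 0, -96/5, 0, 384/7, 0, -512/3, …
g: a_k = 4, 4, 8, 12, 20, 32, 52, 84, 136, 220, …
f+g: L₀ = lclm(L_f,L_g), ord ≤ 2+1.
Differentiate: ansatz ord ≤ ord L₀ ⇒ L.
L = (16 - 64·x - 400·x^2 - 576·x^3 - 696·x^4 - 96·x^6) + (-13 - 24·x - 22·x^2 - 204·x^3 - 548·x^4 - 488·x^5 - 48·x^6 - 96·x^7)·Dx + (2 + 5·x + 14·x^2 - 2·x^3 + 13·x^4 - 92·x^5 - 48·x^6 - 16·x^7 - 16·x^8)·Dx^2  (order 2).
h: a_k = -2, 16, 60, 80, 64, 312, 972, 1088, 444, 3560, …
ICs: h(0) = -2, h′(0) = 16.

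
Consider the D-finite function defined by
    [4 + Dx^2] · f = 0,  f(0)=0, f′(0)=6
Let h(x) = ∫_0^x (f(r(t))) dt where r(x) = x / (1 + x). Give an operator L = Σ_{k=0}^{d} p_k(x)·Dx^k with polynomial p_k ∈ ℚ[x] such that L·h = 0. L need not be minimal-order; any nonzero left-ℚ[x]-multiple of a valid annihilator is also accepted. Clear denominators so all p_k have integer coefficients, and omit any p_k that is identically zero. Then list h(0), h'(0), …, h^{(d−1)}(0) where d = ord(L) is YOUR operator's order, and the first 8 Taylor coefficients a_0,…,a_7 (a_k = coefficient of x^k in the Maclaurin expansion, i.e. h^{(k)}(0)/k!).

f: a_k = 0, 6, 0, -4, 0, 4/5, 0, -8/105, …
Change of var in L_f (x↦r) gives L₀.
Integrate: L := L₀·Dx.
L = 4·Dx + (2 + 6·x + 6·x^2 + 2·x^3)·Dx^2 + (1 + 4·x + 6·x^2 + 4·x^3 + x^4)·Dx^3  (order 3).
h: a_k = 0, 0, 3, -2, 1/2, 6/5, -43/15, 30/7, …
ICs: h(0) = 0, h′(0) = 0, h′′(0) = 6.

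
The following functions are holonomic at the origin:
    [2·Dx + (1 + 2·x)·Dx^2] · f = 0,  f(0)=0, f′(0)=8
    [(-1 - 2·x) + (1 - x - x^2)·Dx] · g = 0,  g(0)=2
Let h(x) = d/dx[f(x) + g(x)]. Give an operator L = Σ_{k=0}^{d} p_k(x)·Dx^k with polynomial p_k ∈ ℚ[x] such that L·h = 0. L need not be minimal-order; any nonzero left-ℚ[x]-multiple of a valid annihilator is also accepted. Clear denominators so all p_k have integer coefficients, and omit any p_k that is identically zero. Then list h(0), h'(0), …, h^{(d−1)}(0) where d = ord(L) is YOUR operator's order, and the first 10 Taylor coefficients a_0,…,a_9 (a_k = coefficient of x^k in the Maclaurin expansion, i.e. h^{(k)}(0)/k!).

L = (-34 - 92·x - 116·x^2 - 48·x^3 - 24·x^4) + (-5 - 60·x - 170·x^2 - 180·x^3 - 100·x^4 - 40·x^5)·Dx + (3 + 11·x + 5·x^2 - 20·x^3 - 30·x^4 - 24·x^5 - 8·x^6)·Dx^2  (order 2).
h: a_k = 10, -8, 50, -24, 208, -100, 806, -480, 3038, -2316, …
ICs: h(0) = 10, h′(0) = -8.

f: a_k = 0, 8, -8, 32/3, -16, 128/5, -128/3, 512/7, -128, 2048/9, …
g: a_k = 2, 2, 4, 6, 10, 16, 26, 42, 68, 110, …
Weyl lclm of L_f,L_g ⇒ L₀ (ord ≤ 3).
Differentiate: ansatz ord ≤ ord L₀ ⇒ L.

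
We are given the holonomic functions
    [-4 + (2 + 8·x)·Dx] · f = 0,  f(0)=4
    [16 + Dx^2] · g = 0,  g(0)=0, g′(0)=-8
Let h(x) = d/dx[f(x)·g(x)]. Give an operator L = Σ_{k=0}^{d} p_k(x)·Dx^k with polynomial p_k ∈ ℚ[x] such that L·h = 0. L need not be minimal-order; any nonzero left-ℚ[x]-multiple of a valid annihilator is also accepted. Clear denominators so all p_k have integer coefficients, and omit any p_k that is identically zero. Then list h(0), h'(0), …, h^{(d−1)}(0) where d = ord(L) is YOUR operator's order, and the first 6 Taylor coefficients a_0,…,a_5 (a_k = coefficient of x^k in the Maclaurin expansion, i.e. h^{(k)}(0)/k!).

L = (212 + 2304·x + 8704·x^2 + 16384·x^3 + 16384·x^4) + (-4 - 144·x - 768·x^2 - 1024·x^3)·Dx + (7 + 88·x + 432·x^2 + 1024·x^3 + 1024·x^4)·Dx^2  (order 2).
h: a_k = -32, -128, 448, 512/3, 1216/3, -20736/5, …
ICs: h(0) = -32, h′(0) = -128.

f: a_k = 4, 8, -8, 16, -40, 112, …
g: a_k = 0, -8, 0, 64/3, 0, -256/15, …
h₀=f·g: eliminate ⇒ L₀, order ≤ 1·2.
h₀' ⇒ L via d/dx closure of L₀.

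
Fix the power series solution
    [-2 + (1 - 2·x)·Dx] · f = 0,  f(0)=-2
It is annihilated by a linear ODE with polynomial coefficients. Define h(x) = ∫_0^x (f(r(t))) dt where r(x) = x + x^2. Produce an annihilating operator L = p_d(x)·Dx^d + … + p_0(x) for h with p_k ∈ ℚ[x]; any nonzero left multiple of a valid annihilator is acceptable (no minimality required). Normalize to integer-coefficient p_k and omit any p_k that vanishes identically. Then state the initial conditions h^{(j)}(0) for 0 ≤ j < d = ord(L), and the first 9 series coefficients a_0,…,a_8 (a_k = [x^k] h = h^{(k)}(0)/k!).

f: a_k = -2, -4, -8, -16, -32, -64, -128, -256, -512, …
L₀ from L_f via x↦r, Dx↦r'^{-1}Dx.
∫: right-multiply L₀ by Dx.
L = (2 + 4·x)·Dx + (-1 + 2·x + 2·x^2)·Dx^2  (order 2).
h: a_k = 0, -2, -2, -4, -8, -88/5, -40, -656/7, -224, …
ICs: h(0) = 0, h′(0) = -2.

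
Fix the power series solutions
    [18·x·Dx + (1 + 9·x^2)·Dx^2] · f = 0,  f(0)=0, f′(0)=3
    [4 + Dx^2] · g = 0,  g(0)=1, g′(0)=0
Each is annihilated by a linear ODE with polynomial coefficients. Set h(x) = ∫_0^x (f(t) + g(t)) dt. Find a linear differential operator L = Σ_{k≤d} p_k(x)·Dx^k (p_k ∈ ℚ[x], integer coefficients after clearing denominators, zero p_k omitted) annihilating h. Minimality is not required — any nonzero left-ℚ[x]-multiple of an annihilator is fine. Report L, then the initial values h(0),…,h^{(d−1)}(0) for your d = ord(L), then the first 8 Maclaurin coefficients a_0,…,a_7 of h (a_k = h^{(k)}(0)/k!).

L = (-3744·x + 37584·x^3 + 11664·x^5)·Dx^2 + (-28 + 864·x^2 + 10692·x^4 + 5832·x^6)·Dx^3 + (-936·x + 9396·x^3 + 2916·x^5)·Dx^4 + (-7 + 216·x^2 + 2673·x^4 + 1458·x^6)·Dx^5  (order 5).
h: a_k = 0, 1, 3/2, -2/3, -9/4, 2/15, 81/10, -4/315, …
ICs: h(0) = 0, h′(0) = 1, h′′(0) = 3, h′′′(0) = -4, h′′′′(0) = -54.

f: a_k = 0, 3, 0, -9, 0, 243/5, 0, -2187/7, …
g: a_k = 1, 0, -2, 0, 2/3, 0, -4/45, 0, …
Weyl lclm of L_f,L_g ⇒ L₀ (ord ≤ 4).
h=∫₀ˣh₀: take L = L₀·Dx.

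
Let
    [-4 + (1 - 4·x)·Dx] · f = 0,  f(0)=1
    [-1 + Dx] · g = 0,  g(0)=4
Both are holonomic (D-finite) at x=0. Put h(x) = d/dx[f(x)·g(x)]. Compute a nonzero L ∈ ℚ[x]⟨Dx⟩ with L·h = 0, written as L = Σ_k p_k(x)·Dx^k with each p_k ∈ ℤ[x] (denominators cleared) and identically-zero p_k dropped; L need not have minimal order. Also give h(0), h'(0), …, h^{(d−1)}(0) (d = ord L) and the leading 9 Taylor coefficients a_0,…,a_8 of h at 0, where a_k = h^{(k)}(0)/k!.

L = (41 - 40·x + 16·x^2) + (-5 + 24·x - 16·x^2)·Dx  (order 1).
h: a_k = 20, 164, 986, 15778/3, 157781/6, 757349/6, 106028861/180, 3392923553/1260, 122145247909/10080, …
ICs: h(0) = 20.

f: a_k = 1, 4, 16, 64, 256, 1024, 4096, 16384, 65536, …
g: a_k = 4, 4, 2, 2/3, 1/6, 1/30, 1/180, 1/1260, 1/10080, …
Sym-product of L_f,L_g gives L₀ (≤ ord 1).
Derive L from L₀ (diff closure).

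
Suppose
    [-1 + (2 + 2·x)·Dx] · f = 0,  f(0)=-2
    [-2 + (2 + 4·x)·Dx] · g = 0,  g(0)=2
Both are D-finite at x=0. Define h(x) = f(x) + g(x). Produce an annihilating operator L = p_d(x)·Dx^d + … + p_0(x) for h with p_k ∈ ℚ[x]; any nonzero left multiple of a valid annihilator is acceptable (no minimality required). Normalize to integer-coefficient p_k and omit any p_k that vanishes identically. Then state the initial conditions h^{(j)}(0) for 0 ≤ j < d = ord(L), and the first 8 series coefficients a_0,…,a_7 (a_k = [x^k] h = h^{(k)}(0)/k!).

f: a_k = -2, -1, 1/4, -1/8, 5/64, -7/128, 21/512, -33/1024, …
g: a_k = 2, 2, -1, 1, -5/4, 7/4, -21/8, 33/8, …
L₀ := lclm(L_f,L_g); ord L₀ ≤ 1+1.
L = -1 + (3 + 4·x)·Dx + (2 + 6·x + 4·x^2)·Dx^2  (order 2).
h: a_k = 0, 1, -3/4, 7/8, -75/64, 217/128, -1323/512, 4191/1024, …
ICs: h(0) = 0, h′(0) = 1.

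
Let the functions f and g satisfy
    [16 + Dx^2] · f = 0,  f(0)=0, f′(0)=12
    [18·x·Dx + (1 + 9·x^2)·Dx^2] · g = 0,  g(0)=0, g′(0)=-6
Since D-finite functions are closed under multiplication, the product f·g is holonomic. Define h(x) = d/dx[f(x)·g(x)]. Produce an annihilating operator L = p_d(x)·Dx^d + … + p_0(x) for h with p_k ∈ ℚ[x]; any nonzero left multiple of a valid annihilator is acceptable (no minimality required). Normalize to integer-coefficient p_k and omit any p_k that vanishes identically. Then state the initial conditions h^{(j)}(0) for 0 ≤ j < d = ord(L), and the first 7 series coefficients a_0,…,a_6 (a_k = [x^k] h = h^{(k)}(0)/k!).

f: a_k = 0, 12, 0, -32, 0, 128/5, 0, …
g: a_k = 0, -6, 0, 18, 0, -486/5, 0, …
Product ⇒ symmetric product L₀, ord ≤ 4.
h=h₀': d/dx-closure on L₀ ⇒ L.
L = (524992 + 14103936·x^2 + 183342528·x^4 + 608394240·x^6 + 1431032832·x^8 + 3627970560·x^10 + 8707129344·x^12) + (314208·x + 11036736·x^3 + 108591840·x^5 + 419904000·x^7 + 1209323520·x^9 + 2176782336·x^11)·Dx + (38012 + 1098792·x^2 + 14837580·x^4 + 64186992·x^6 + 209112192·x^8 + 589545216·x^10 + 1088391168·x^12)·Dx^2 + (19638·x + 689796·x^3 + 6786990·x^5 + 26244000·x^7 + 75582720·x^9 + 136048896·x^11)·Dx^3 + (325 + 13581·x^2 + 211167·x^4 + 1635147·x^6 + 7479540·x^8 + 22674816·x^10 + 34012224·x^12)·Dx^4  (order 4).
h: a_k = 0, -144, 0, 1632, 0, -11376, 0, …
ICs: h(0) = 0, h′(0) = -144, h′′(0) = 0, h′′′(0) = 9792.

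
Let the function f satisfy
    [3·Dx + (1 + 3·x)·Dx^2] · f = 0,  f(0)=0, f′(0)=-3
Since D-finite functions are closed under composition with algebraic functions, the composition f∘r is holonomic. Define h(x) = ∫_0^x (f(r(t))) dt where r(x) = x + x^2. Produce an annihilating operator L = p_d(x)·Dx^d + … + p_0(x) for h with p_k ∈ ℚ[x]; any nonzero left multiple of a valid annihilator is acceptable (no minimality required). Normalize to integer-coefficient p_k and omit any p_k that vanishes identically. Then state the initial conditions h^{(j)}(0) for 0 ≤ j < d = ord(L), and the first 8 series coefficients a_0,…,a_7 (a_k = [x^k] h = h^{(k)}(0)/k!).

f: a_k = 0, -3, 9/2, -9, 81/4, -243/5, 243/2, -2187/7, …
h₀=f(r): pull back L_f along r ⇒ L₀.
h=∫₀ˣh₀: take L = L₀·Dx.
L = (1 + 6·x + 6·x^2)·Dx^2 + (1 + 5·x + 9·x^2 + 6·x^3)·Dx^3  (order 3).
h: a_k = 0, 0, -3/2, 1/2, 0, -9/20, 9/10, -9/7, …
ICs: h(0) = 0, h′(0) = 0, h′′(0) = -3.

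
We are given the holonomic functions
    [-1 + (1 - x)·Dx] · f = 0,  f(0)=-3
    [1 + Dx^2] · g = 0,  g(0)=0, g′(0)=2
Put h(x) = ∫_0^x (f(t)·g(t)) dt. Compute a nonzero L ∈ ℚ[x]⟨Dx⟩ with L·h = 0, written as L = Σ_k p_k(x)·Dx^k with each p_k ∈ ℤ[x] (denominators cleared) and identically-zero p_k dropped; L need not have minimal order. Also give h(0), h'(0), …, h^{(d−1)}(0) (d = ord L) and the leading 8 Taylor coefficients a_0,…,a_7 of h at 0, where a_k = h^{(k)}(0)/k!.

f: a_k = -3, -3, -3, -3, -3, -3, -3, -3, …
g: a_k = 0, 2, 0, -1/3, 0, 1/60, 0, -1/2520, …
Sym-product of L_f,L_g gives L₀ (≤ ord 2).
h=∫₀ˣh₀: take L = L₀·Dx.
L = (-1 + x)·Dx + 2·Dx^2 + (-1 + x)·Dx^3  (order 3).
h: a_k = 0, 0, -3, -2, -5/4, -1, -101/120, -101/140, …
ICs: h(0) = 0, h′(0) = 0, h′′(0) = -6.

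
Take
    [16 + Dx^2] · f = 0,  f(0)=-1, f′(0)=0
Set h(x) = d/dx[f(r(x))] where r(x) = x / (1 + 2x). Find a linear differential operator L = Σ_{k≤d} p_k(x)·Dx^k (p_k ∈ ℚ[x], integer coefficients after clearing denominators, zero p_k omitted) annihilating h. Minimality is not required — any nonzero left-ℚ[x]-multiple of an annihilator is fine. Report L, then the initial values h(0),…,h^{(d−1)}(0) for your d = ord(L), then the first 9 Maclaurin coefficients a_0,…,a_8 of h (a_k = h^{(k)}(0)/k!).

L = (40 + 96·x + 96·x^2) + (12 + 72·x + 144·x^2 + 96·x^3)·Dx + (1 + 8·x + 24·x^2 + 32·x^3 + 16·x^4)·Dx^2  (order 2).
h: a_k = 0, 16, -96, 1024/3, -2560/3, 19712/15, 3584/5, -4820992/315, 2646016/35, …
ICs: h(0) = 0, h′(0) = 16.

f: a_k = -1, 0, 8, 0, -32/3, 0, 256/45, 0, -512/315, …
h₀=f(r): pull back L_f along r ⇒ L₀.
Differentiate: ansatz ord ≤ ord L₀ ⇒ L.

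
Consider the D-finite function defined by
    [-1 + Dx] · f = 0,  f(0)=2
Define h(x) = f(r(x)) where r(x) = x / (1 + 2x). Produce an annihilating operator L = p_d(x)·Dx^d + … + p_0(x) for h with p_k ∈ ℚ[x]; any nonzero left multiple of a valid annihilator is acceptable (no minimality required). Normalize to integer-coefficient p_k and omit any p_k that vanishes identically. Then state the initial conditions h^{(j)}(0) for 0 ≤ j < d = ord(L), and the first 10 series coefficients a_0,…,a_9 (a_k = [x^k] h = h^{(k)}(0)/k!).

f: a_k = 2, 2, 1, 1/3, 1/12, 1/60, 1/360, 1/2520, 1/20160, 1/181440, …
f∘r: x↦r, Dx↦Dx/r' in L_f ⇒ L₀.
L = -1 + (1 + 4·x + 4·x^2)·Dx  (order 1).
h: a_k = 2, 2, -3, 13/3, -71/12, 147/20, -2699/360, 9157/2520, 68731/6720, -8443151/181440, …
ICs: h(0) = 2.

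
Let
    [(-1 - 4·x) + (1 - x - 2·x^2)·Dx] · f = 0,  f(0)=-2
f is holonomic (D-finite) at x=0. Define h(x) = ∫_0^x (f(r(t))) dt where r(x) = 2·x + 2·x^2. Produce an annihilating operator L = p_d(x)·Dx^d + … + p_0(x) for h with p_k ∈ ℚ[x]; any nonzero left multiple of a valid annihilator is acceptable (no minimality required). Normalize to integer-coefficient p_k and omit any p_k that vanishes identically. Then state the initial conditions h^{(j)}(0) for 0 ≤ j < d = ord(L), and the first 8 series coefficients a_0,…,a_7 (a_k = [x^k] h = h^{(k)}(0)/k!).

f: a_k = -2, -2, -6, -10, -22, -42, -86, -170, …
Change of var in L_f (x↦r) gives L₀.
Integrate: L := L₀·Dx.
L = (2 + 20·x + 48·x^2 + 32·x^3)·Dx + (-1 + 2·x + 10·x^2 + 16·x^3 + 8·x^4)·Dx^2  (order 2).
h: a_k = 0, -2, -2, -28/3, -32, -616/5, -1496/3, -14416/7, …
ICs: h(0) = 0, h′(0) = -2.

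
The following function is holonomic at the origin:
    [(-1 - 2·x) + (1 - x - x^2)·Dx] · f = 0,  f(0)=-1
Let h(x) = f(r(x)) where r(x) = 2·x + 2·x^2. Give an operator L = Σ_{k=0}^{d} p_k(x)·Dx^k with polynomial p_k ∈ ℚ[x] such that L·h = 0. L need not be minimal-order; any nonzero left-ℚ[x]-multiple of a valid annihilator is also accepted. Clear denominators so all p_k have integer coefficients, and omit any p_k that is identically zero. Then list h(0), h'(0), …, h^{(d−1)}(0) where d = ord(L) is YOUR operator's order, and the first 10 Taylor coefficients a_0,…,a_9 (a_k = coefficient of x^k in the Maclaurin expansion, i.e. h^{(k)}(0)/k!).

f: a_k = -1, -1, -2, -3, -5, -8, -13, -21, -34, -55, …
L₀ from L_f via x↦r, Dx↦r'^{-1}Dx.
L = (2 + 12·x + 24·x^2 + 16·x^3) + (-1 + 2·x + 6·x^2 + 8·x^3 + 4·x^4)·Dx  (order 1).
h: a_k = -1, -2, -10, -40, -160, -648, -2616, -10560, -42640, -172160, …
ICs: h(0) = -1.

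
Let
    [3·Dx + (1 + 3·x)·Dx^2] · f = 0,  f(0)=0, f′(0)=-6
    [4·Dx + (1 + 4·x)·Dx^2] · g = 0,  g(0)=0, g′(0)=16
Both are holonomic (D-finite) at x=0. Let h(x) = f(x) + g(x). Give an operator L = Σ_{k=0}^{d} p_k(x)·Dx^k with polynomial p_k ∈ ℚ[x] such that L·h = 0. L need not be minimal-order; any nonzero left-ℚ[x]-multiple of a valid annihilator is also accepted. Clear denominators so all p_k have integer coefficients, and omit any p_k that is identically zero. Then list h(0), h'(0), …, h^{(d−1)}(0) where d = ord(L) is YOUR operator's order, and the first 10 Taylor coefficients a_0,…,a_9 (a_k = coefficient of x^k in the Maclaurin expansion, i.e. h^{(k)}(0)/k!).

L = 24·Dx + (14 + 48·x)·Dx^2 + (1 + 7·x + 12·x^2)·Dx^3  (order 3).
h: a_k = 0, 10, -23, 202/3, -431/2, 722, -7463/3, 61162/7, -124511/4, 1009210/9, …
ICs: h(0) = 0, h′(0) = 10, h′′(0) = -46.

f: a_k = 0, -6, 9, -18, 81/2, -486/5, 243, -4374/7, 6561/4, -4374, …
g: a_k = 0, 16, -32, 256/3, -256, 4096/5, -8192/3, 65536/7, -32768, 1048576/9, …
f+g: L₀ = lclm(L_f,L_g), ord ≤ 2+2.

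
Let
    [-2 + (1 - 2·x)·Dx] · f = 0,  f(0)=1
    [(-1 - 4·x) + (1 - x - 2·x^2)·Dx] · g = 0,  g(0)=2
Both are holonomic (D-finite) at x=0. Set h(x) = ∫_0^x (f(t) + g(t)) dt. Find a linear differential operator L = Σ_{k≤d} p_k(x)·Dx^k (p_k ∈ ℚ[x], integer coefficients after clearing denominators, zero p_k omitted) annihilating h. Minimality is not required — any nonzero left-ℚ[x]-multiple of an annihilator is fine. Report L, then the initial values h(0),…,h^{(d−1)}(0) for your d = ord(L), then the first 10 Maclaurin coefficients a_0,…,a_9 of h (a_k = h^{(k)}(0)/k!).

L = -4·Dx + (-2 - 8·x)·Dx^2 + (1 - x - 2·x^2)·Dx^3  (order 3).
h: a_k = 0, 3, 2, 10/3, 9/2, 38/5, 37/3, 150/7, 149/4, 598/9, …
ICs: h(0) = 0, h′(0) = 3, h′′(0) = 4.

f: a_k = 1, 2, 4, 8, 16, 32, 64, 128, 256, 512, …
g: a_k = 2, 2, 6, 10, 22, 42, 86, 170, 342, 682, …
L₀ := lclm(L_f,L_g); ord L₀ ≤ 1+1.
h=∫₀ˣh₀: take L = L₀·Dx.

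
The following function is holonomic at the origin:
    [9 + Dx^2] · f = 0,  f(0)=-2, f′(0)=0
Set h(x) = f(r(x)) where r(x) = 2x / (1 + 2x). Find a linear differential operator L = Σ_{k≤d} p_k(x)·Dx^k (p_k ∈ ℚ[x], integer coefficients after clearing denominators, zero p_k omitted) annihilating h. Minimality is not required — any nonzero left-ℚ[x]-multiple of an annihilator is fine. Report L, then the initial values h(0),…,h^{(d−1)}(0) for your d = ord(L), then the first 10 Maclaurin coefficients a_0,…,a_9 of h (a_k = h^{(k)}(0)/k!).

f: a_k = -2, 0, 9, 0, -27/4, 0, 81/40, 0, -729/2240, 0, …
Change of var in L_f (x↦r) gives L₀.
L = 36 + (4 + 24·x + 48·x^2 + 32·x^3)·Dx + (1 + 8·x + 24·x^2 + 32·x^3 + 16·x^4)·Dx^2  (order 2).
h: a_k = -2, 0, 36, -144, 324, -288, -6552/5, 44064/5, -1174212/35, 3498048/35, …
ICs: h(0) = -2, h′(0) = 0.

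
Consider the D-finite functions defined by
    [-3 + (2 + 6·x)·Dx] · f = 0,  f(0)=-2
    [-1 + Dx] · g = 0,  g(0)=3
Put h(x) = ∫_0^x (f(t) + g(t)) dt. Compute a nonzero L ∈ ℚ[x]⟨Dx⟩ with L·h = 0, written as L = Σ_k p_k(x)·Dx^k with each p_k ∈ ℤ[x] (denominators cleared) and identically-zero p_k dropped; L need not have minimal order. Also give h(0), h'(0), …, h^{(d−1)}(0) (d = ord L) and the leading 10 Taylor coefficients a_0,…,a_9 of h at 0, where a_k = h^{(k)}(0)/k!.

L = (15 + 18·x)·Dx + (-13 - 24·x - 36·x^2)·Dx^2 + (-2 + 6·x + 36·x^2)·Dx^3  (order 3).
h: a_k = 0, 1, 0, 5/4, -23/32, 413/320, -8489/3840, 229667/53760, -7577891/860160, 295540373/15482880, …
ICs: h(0) = 0, h′(0) = 1, h′′(0) = 0.

f: a_k = -2, -3, 9/4, -27/8, 405/64, -1701/128, 15309/512, -72171/1024, 2814669/16384, -14073345/32768, …
g: a_k = 3, 3, 3/2, 1/2, 1/8, 1/40, 1/240, 1/1680, 1/13440, 1/120960, …
Sum ⇒ L₀ = lclm(L_f,L_g) in ℚ(x)⟨Dx⟩.
Integrate: L := L₀·Dx.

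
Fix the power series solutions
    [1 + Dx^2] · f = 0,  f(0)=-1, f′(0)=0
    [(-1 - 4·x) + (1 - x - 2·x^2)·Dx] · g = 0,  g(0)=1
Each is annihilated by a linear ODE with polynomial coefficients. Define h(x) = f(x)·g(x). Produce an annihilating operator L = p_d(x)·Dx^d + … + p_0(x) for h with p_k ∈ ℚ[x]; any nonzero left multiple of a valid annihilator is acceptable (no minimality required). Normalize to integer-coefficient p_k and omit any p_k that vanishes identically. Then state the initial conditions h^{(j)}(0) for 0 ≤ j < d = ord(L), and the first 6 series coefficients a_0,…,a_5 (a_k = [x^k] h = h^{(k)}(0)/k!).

f: a_k = -1, 0, 1/2, 0, -1/24, 0, …
g: a_k = 1, 1, 3, 5, 11, 21, …
h₀=f·g: eliminate ⇒ L₀, order ≤ 2·1.
L = (3 + x + 2·x^2) + (2 + 8·x)·Dx + (-1 + x + 2·x^2)·Dx^2  (order 2).
h: a_k = -1, -1, -5/2, -9/2, -229/24, -445/24, …
ICs: h(0) = -1, h′(0) = -1.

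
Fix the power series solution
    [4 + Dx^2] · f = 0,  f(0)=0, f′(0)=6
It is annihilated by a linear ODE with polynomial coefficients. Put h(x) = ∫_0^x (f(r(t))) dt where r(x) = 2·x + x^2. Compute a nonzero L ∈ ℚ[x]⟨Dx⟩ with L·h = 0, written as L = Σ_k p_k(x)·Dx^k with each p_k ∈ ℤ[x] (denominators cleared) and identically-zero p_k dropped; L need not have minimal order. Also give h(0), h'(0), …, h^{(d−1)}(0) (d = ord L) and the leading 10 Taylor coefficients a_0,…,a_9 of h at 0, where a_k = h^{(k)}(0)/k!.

L = (16 + 48·x + 48·x^2 + 16·x^3)·Dx - Dx^2 + (1 + x)·Dx^3  (order 3).
h: a_k = 0, 0, 6, 2, -8, -48/5, 4/15, 60/7, 712/105, -32/135, …
ICs: h(0) = 0, h′(0) = 0, h′′(0) = 12.

f: a_k = 0, 6, 0, -4, 0, 4/5, 0, -8/105, 0, 4/945, …
f∘r: x↦r, Dx↦Dx/r' in L_f ⇒ L₀.
∫: right-multiply L₀ by Dx.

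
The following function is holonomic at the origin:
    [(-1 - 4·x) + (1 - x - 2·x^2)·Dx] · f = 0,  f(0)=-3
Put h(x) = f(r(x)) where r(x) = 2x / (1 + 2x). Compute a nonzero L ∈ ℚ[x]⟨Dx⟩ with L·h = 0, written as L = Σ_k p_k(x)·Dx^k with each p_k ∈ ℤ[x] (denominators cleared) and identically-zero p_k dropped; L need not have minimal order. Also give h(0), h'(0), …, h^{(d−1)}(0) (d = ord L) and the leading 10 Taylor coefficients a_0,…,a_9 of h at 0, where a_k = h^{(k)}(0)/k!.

L = (2 + 20·x) + (-1 - 4·x + 4·x^2 + 16·x^3)·Dx  (order 1).
h: a_k = -3, -6, -24, 0, -192, 384, -2304, 7680, -33792, 129024, …
ICs: h(0) = -3.

f: a_k = -3, -3, -9, -15, -33, -63, -129, -255, -513, -1023, …
Substitute x→r, Dx→(1/r')Dx; clear ⇒ L₀.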